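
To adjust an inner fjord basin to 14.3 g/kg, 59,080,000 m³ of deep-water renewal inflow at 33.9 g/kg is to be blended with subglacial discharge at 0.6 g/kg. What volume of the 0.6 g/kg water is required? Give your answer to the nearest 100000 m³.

84500000 m³

Salt balance: 59,080,000×33.9 + V×0.6 = (59,080,000+V)×14.3
2,002,812,000 + 0.6V = 844,844,000 + 14.3V
1,157,968,000 = 13.7V
V = 84,523,211.68 m³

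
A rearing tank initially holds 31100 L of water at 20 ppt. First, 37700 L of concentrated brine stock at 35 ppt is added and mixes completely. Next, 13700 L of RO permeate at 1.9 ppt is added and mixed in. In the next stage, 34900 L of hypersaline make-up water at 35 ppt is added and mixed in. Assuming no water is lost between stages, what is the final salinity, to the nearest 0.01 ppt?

By conservation of dissolved salt,
Initial salt = 31,100×20 = 622,000
After stage 1: salt = 622,000 + 37,700×35 = 1,941,500; volume = 68,800 L; S = 28.219 ppt
After stage 2: salt = 1,941,500 + 13,700×1.9 = 1,967,530; volume = 82,500 L; S = 23.849 ppt
After stage 3: salt = 1,967,530 + 34,900×35 = 3,189,030; volume = 117,400 L
S = 3,189,030 / 117,400 = 27.1638 ppt

27.16 ppt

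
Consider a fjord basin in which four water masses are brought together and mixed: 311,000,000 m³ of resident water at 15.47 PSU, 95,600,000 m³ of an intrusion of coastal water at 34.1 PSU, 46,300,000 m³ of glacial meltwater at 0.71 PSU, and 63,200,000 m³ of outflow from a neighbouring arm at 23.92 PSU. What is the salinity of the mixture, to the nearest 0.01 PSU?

18.63 PSU

Salt balance:
salt = 311,000,000×15.47 + 95,600,000×34.1 + 46,300,000×0.71 + 63,200,000×23.92 = 4,811,170,000 + 3,259,960,000 + 32,873,000 + 1,511,744,000 = 9,615,747,000
volume = 311,000,000 + 95,600,000 + 46,300,000 + 63,200,000 = 516,100,000 m³
S = 9,615,747,000 / 516,100,000 = 18.6316 PSU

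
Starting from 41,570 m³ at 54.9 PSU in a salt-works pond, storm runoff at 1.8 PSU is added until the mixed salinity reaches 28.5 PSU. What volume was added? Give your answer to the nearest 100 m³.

Salt balance: 41,570×54.9 + V×1.8 = (41,570+V)×28.5
2,282,193 + 1.8V = 1,184,745 + 28.5V
1,097,448 = 26.7V
V = 41,102.92 m³

41100 m³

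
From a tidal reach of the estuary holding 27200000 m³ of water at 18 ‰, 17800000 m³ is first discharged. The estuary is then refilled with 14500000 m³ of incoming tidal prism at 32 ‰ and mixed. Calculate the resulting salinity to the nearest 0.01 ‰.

Remaining after removal: 9,400,000 m³ at 18 ‰ (salt = 169,200,000)
After addition: salt = 169,200,000 + 14,500,000×32 = 633,200,000; volume = 23,900,000 m³
S = 633,200,000 / 23,900,000 = 26.4937 ‰

26.49 ‰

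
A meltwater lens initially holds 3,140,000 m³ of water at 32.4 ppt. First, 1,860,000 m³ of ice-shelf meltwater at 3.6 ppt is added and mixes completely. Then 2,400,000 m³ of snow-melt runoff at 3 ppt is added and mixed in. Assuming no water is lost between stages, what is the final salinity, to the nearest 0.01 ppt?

Mass of salt is conserved:
Initial salt = 3,140,000×32.4 = 101,736,000
After stage 1: salt = 101,736,000 + 1,860,000×3.6 = 108,432,000; volume = 5,000,000 m³; S = 21.686 ppt
After stage 2: salt = 108,432,000 + 2,400,000×3 = 115,632,000; volume = 7,400,000 m³
S = 115,632,000 / 7,400,000 = 15.6259 ppt

15.63 ppt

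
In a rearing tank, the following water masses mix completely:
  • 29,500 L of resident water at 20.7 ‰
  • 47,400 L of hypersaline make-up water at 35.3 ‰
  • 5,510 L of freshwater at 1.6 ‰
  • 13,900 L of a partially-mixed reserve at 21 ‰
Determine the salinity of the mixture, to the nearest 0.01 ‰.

Total salt / total volume:
salt = 29,500×20.7 + 47,400×35.3 + 5,510×1.6 + 13,900×21 = 610,650 + 1,673,220 + 8,816 + 291,900 = 2,584,586
volume = 29,500 + 47,400 + 5,510 + 13,900 = 96,310 L
S = 2,584,586 / 96,310 = 26.8361 ‰

26.84 ‰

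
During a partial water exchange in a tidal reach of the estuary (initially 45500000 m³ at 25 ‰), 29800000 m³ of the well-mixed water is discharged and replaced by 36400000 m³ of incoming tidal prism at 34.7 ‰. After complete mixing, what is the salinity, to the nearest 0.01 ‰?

Remaining after removal: 15,700,000 m³ at 25 ‰ (salt = 392,500,000)
After addition: salt = 392,500,000 + 36,400,000×34.7 = 1,655,580,000; volume = 52,100,000 m³
S = 1,655,580,000 / 52,100,000 = 31.777 ‰

31.78 ‰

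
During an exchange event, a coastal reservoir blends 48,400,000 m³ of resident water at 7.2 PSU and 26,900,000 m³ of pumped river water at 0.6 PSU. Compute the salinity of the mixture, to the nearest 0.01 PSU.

Salt balance:
salt = 48,400,000×7.2 + 26,900,000×0.6 = 348,480,000 + 16,140,000 = 364,620,000
volume = 48,400,000 + 26,900,000 = 75,300,000 m³
S = 364,620,000 / 75,300,000 = 4.8422 PSU

4.84 PSU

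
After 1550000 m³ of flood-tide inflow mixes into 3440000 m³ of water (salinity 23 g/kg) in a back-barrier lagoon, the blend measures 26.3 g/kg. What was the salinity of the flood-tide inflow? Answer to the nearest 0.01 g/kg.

Salt balance: 3,440,000×23 + 1,550,000×S = 4,990,000×26.3
79,120,000 + 1,550,000·S = 131,237,000
S = (131,237,000 − 79,120,000) / 1,550,000 = 33.6239 g/kg

33.62 g/kg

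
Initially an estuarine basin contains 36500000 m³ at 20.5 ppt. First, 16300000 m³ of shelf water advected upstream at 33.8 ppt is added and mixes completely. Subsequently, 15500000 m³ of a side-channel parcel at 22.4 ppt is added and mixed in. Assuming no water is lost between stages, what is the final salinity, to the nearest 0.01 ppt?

24.11 ppt

Weighted by volume,
Initial salt = 36,500,000×20.5 = 748,250,000
After stage 1: salt = 748,250,000 + 16,300,000×33.8 = 1,299,190,000; volume = 52,800,000 m³; S = 24.606 ppt
After stage 2: salt = 1,299,190,000 + 15,500,000×22.4 = 1,646,390,000; volume = 68,300,000 m³
S = 1,646,390,000 / 68,300,000 = 24.1053 ppt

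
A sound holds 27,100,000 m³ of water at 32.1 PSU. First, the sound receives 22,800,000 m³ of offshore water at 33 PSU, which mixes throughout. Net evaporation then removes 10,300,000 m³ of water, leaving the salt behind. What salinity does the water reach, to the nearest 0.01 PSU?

After mixing: salt = 27,100,000×32.1 + 22,800,000×33 = 1,622,310,000; volume = 49,900,000 m³
After evaporation: salt unchanged = 1,622,310,000; volume = 49,900,000 − 10,300,000 = 39,600,000 m³
S = 1,622,310,000 / 39,600,000 = 40.9674 PSU

40.97 PSU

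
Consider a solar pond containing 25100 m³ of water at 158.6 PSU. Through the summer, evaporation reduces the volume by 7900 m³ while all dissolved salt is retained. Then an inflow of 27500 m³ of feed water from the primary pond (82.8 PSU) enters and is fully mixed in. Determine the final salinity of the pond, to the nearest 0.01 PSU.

140.00 PSU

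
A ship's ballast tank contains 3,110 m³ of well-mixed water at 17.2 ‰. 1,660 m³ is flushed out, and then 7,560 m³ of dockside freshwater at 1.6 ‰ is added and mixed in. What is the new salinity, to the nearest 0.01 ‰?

4.11 ‰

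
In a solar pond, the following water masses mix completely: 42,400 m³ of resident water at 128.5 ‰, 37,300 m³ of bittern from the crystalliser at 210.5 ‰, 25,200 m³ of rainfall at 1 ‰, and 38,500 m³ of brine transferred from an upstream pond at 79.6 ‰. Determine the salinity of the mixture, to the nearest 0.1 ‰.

114.3 ‰

By conservation of dissolved salt,
salt = 42,400×128.5 + 37,300×210.5 + 25,200×1 + 38,500×79.6 = 5,448,400 + 7,851,650 + 25,200 + 3,064,600 = 16,389,850
volume = 42,400 + 37,300 + 25,200 + 38,500 = 143,400 m³
S = 16,389,850 / 143,400 = 114.295 ‰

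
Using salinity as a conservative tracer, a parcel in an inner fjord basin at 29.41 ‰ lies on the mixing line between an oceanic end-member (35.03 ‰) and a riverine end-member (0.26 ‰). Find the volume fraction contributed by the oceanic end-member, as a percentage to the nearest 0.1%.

83.8%

Let g be the oceanic fraction. Salt balance per unit volume:
g×35.03 + (1−g)×0.26 = 29.41
g = (29.41 − 0.26) / (35.03 − 0.26) = 29.15/34.77 = 0.8384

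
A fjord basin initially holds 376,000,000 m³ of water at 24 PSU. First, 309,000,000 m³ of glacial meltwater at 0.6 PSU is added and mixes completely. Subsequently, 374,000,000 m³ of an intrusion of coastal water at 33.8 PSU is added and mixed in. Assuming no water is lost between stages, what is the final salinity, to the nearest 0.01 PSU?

20.63 PSU

Conserving salt mass:
Initial salt = 376,000,000×24 = 9,024,000,000
After stage 1: salt = 9,024,000,000 + 309,000,000×0.6 = 9,209,400,000; volume = 685,000,000 m³; S = 13.444 PSU
After stage 2: salt = 9,209,400,000 + 374,000,000×33.8 = 21,850,600,000; volume = 1,059,000,000 m³
S = 21,850,600,000 / 1,059,000,000 = 20.6332 PSU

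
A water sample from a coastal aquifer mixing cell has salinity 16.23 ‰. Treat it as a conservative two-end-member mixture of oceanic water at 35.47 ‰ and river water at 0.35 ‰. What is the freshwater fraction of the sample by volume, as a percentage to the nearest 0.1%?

54.8%

Let f be the freshwater fraction. Salt balance per unit volume:
f×0.35 + (1−f)×35.47 = 16.23
f = (35.47 − 16.23) / (35.47 − 0.35) = 19.24/35.12 = 0.5478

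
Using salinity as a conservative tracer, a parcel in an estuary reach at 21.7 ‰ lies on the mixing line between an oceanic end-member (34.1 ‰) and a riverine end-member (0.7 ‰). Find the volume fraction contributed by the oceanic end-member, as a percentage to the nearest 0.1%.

62.9%

Let g be the oceanic fraction. Salt balance per unit volume:
g×34.1 + (1−g)×0.7 = 21.7
g = (21.7 − 0.7) / (34.1 − 0.7) = 21/33.4 = 0.6287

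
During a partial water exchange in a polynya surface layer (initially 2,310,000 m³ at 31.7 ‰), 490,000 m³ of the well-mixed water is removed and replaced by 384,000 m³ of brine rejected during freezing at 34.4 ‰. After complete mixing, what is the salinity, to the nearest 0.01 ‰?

Remaining after removal: 1,820,000 m³ at 31.7 ‰ (salt = 57,694,000)
After addition: salt = 57,694,000 + 384,000×34.4 = 70,903,600; volume = 2,204,000 m³
S = 70,903,600 / 2,204,000 = 32.1704 ‰

32.17 ‰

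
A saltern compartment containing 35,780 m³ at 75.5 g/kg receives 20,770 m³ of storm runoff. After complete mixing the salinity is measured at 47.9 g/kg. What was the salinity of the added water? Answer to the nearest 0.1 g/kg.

0.4 g/kg

Salt balance: 35,780×75.5 + 20,770×S = 56,550×47.9
2,701,390 + 20,770·S = 2,708,745
S = (2,708,745 − 2,701,390) / 20,770 = 0.3541 g/kg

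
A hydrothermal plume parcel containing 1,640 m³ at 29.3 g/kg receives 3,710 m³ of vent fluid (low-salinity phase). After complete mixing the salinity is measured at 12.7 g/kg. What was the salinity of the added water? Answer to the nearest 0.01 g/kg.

5.36 g/kg

Salt balance: 1,640×29.3 + 3,710×S = 5,350×12.7
48,052 + 3,710·S = 67,945
S = (67,945 − 48,052) / 3,710 = 5.362 g/kg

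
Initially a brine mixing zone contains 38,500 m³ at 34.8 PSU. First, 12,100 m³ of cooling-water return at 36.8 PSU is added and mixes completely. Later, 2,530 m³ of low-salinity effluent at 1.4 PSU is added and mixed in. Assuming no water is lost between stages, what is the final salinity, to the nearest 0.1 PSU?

Total salt / total volume:
Initial salt = 38,500×34.8 = 1,339,800
After stage 1: salt = 1,339,800 + 12,100×36.8 = 1,785,080; volume = 50,600 m³; S = 35.278 PSU
After stage 2: salt = 1,785,080 + 2,530×1.4 = 1,788,622; volume = 53,130 m³
S = 1,788,622 / 53,130 = 33.665 PSU

33.7 PSU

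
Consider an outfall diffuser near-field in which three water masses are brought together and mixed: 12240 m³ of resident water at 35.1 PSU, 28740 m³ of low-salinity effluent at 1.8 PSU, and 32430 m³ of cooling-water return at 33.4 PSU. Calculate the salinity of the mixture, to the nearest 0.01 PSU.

21.31 PSU

Total salt / total volume:
salt = 12,240×35.1 + 28,740×1.8 + 32,430×33.4 = 429,624 + 51,732 + 1,083,162 = 1,564,518
volume = 12,240 + 28,740 + 32,430 = 73,410 m³
S = 1,564,518 / 73,410 = 21.3121 PSU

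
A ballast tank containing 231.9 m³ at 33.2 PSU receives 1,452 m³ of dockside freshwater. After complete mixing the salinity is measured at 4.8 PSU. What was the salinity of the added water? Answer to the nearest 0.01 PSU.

Salt balance: 231.9×33.2 + 1,452×S = 1,683.9×4.8
7,699.08 + 1,452·S = 8,082.72
S = (8,082.72 − 7,699.08) / 1,452 = 0.2642 PSU

0.26 PSU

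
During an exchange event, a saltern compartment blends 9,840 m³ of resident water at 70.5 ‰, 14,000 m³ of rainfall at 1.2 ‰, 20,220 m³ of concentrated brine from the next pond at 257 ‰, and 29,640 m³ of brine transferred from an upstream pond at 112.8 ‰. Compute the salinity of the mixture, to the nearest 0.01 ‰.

125.51 ‰

Salt balance:
salt = 9,840×70.5 + 14,000×1.2 + 20,220×257 + 29,640×112.8 = 693,720 + 16,800 + 5,196,540 + 3,343,392 = 9,250,452
volume = 9,840 + 14,000 + 20,220 + 29,640 = 73,700 m³
S = 9,250,452 / 73,700 = 125.515 ‰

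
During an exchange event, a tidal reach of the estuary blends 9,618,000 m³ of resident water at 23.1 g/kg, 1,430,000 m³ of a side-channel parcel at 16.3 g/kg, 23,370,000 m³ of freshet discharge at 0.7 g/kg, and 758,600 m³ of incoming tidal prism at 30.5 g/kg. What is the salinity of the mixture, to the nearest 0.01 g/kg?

8.10 g/kg

Conserving salt mass:
salt = 9,618,000×23.1 + 1,430,000×16.3 + 23,370,000×0.7 + 758,600×30.5 = 222,175,800 + 23,309,000 + 16,359,000 + 23,137,300 = 284,981,100
volume = 9,618,000 + 1,430,000 + 23,370,000 + 758,600 = 35,176,600 m³
S = 284,981,100 / 35,176,600 = 8.1014 g/kg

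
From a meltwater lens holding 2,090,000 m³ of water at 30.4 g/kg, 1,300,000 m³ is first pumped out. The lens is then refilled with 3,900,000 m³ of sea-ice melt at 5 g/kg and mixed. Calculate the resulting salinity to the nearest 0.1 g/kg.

9.3 g/kg

Remaining after removal: 790,000 m³ at 30.4 g/kg (salt = 24,016,000)
After addition: salt = 24,016,000 + 3,900,000×5 = 43,516,000; volume = 4,690,000 m³
S = 43,516,000 / 4,690,000 = 9.2785 g/kg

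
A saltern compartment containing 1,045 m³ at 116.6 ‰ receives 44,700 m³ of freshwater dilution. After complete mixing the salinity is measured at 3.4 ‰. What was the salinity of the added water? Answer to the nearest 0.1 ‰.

0.8 ‰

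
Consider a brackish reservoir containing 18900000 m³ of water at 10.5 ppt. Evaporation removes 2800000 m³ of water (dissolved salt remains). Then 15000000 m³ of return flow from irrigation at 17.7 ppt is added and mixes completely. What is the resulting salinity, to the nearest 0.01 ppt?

After evaporation: salt = 18,900,000×10.5 = 198,450,000; volume = 18,900,000 − 2,800,000 = 16,100,000 m³
After mixing: salt = 198,450,000 + 15,000,000×17.7 = 463,950,000; volume = 16,100,000 + 15,000,000 = 31,100,000 m³
S = 463,950,000 / 31,100,000 = 14.918 ppt

14.92 ppt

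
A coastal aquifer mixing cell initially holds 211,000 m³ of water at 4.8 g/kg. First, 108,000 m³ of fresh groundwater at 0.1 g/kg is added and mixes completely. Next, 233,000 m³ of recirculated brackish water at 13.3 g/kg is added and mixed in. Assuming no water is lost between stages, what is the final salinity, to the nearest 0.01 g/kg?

7.47 g/kg

By conservation of dissolved salt,
Initial salt = 211,000×4.8 = 1,012,800
After stage 1: salt = 1,012,800 + 108,000×0.1 = 1,023,600; volume = 319,000 m³; S = 3.209 g/kg
After stage 2: salt = 1,023,600 + 233,000×13.3 = 4,122,500; volume = 552,000 m³
S = 4,122,500 / 552,000 = 7.4683 g/kg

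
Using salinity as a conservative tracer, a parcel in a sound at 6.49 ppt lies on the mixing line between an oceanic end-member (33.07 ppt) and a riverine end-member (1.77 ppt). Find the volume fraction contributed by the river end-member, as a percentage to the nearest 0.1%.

84.9%

Let f be the freshwater fraction. Salt balance per unit volume:
f×1.77 + (1−f)×33.07 = 6.49
f = (33.07 − 6.49) / (33.07 − 1.77) = 26.58/31.3 = 0.8492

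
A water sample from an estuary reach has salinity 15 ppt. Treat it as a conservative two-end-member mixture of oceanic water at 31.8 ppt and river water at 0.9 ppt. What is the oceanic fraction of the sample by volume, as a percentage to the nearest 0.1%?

Let g be the oceanic fraction. Salt balance per unit volume:
g×31.8 + (1−g)×0.9 = 15
g = (15 − 0.9) / (31.8 − 0.9) = 14.1/30.9 = 0.4563

45.6%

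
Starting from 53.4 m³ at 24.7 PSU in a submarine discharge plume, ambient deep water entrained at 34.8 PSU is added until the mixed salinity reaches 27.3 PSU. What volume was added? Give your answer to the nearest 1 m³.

19 m³

Salt balance: 53.4×24.7 + V×34.8 = (53.4+V)×27.3
1,318.98 + 34.8V = 1,457.82 + 27.3V
138.84 = 7.5V
V = 18.51 m³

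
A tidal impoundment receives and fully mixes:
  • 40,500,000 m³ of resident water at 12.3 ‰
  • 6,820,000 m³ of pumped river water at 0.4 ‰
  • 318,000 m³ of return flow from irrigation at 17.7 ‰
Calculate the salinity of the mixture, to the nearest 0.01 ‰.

10.63 ‰

Weighted by volume,
salt = 40,500,000×12.3 + 6,820,000×0.4 + 318,000×17.7 = 498,150,000 + 2,728,000 + 5,628,600 = 506,506,600
volume = 40,500,000 + 6,820,000 + 318,000 = 47,638,000 m³
S = 506,506,600 / 47,638,000 = 10.6324 ‰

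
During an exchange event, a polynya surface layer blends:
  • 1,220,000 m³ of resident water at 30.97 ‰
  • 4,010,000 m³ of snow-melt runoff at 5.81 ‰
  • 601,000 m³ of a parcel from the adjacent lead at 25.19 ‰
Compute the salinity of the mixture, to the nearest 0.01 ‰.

Total salt / total volume:
salt = 1,220,000×30.97 + 4,010,000×5.81 + 601,000×25.19 = 37,783,400 + 23,298,100 + 15,139,190 = 76,220,690
volume = 1,220,000 + 4,010,000 + 601,000 = 5,831,000 m³
S = 76,220,690 / 5,831,000 = 13.0716 ‰

13.07 ‰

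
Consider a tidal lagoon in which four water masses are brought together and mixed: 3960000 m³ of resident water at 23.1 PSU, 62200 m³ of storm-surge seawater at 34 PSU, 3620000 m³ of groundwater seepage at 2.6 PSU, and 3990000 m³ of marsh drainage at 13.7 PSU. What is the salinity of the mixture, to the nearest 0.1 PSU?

Total salt / total volume:
salt = 3,960,000×23.1 + 62,200×34 + 3,620,000×2.6 + 3,990,000×13.7 = 91,476,000 + 2,114,800 + 9,412,000 + 54,663,000 = 157,665,800
volume = 3,960,000 + 62,200 + 3,620,000 + 3,990,000 = 11,632,200 m³
S = 157,665,800 / 11,632,200 = 13.554 PSU

13.6 PSU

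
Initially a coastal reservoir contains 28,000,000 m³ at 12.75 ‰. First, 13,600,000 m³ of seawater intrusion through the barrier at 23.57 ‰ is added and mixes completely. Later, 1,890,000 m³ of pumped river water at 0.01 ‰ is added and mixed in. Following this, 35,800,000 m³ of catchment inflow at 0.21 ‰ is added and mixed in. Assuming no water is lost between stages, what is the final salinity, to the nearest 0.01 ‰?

8.64 ‰

Conserving salt mass:
Initial salt = 28,000,000×12.75 = 357,000,000
After stage 1: salt = 357,000,000 + 13,600,000×23.57 = 677,552,000; volume = 41,600,000 m³; S = 16.287 ‰
After stage 2: salt = 677,552,000 + 1,890,000×0.01 = 677,570,900; volume = 43,490,000 m³; S = 15.58 ‰
After stage 3: salt = 677,570,900 + 35,800,000×0.21 = 685,088,900; volume = 79,290,000 m³
S = 685,088,900 / 79,290,000 = 8.6403 ‰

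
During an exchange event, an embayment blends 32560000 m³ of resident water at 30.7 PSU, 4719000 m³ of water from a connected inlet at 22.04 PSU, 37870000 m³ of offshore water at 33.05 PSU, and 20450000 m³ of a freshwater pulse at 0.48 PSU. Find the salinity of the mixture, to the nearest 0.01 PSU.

24.74 PSU

Weighted by volume,
salt = 32,560,000×30.7 + 4,719,000×22.04 + 37,870,000×33.05 + 20,450,000×0.48 = 999,592,000 + 104,006,760 + 1,251,603,500 + 9,816,000 = 2,365,018,260
volume = 32,560,000 + 4,719,000 + 37,870,000 + 20,450,000 = 95,599,000 m³
S = 2,365,018,260 / 95,599,000 = 24.7389 PSU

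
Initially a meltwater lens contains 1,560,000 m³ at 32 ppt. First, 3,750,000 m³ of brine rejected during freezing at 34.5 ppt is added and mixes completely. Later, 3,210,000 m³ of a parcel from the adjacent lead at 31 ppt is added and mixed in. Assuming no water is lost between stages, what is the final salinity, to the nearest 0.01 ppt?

32.72 ppt

Total salt / total volume:
Initial salt = 1,560,000×32 = 49,920,000
After stage 1: salt = 49,920,000 + 3,750,000×34.5 = 179,295,000; volume = 5,310,000 m³; S = 33.766 ppt
After stage 2: salt = 179,295,000 + 3,210,000×31 = 278,805,000; volume = 8,520,000 m³
S = 278,805,000 / 8,520,000 = 32.7236 ppt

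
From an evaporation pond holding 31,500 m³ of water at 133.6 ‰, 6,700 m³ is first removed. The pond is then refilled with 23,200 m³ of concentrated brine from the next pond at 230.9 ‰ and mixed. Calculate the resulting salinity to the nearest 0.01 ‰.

180.63 ‰

Remaining after removal: 24,800 m³ at 133.6 ‰ (salt = 3,313,280)
After addition: salt = 3,313,280 + 23,200×230.9 = 8,670,160; volume = 48,000 m³
S = 8,670,160 / 48,000 = 180.6283 ‰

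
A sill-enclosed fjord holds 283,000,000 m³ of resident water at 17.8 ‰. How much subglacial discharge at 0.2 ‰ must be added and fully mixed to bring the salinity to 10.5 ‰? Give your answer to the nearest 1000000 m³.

Salt balance: 283,000,000×17.8 + V×0.2 = (283,000,000+V)×10.5
5,037,400,000 + 0.2V = 2,971,500,000 + 10.5V
2,065,900,000 = 10.3V
V = 200,572,815.53 m³

201000000 m³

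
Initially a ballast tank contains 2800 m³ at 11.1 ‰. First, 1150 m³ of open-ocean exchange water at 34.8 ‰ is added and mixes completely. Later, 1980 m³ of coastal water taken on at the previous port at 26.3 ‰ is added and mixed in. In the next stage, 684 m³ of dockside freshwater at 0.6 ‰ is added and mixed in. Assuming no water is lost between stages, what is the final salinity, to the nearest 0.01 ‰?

18.69 ‰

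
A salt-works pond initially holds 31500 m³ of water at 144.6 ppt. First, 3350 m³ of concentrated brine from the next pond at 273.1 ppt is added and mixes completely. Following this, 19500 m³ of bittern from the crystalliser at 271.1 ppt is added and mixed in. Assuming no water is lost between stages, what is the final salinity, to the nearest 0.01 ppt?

197.91 ppt

Conserving salt mass:
Initial salt = 31,500×144.6 = 4,554,900
After stage 1: salt = 4,554,900 + 3,350×273.1 = 5,469,785; volume = 34,850 m³; S = 156.952 ppt
After stage 2: salt = 5,469,785 + 19,500×271.1 = 10,756,235; volume = 54,350 m³
S = 10,756,235 / 54,350 = 197.9068 ppt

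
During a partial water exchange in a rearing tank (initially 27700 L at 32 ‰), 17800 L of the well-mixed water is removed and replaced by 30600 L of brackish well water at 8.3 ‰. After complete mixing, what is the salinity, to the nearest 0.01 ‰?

14.09 ‰

Remaining after removal: 9,900 L at 32 ‰ (salt = 316,800)
After addition: salt = 316,800 + 30,600×8.3 = 570,780; volume = 40,500 L
S = 570,780 / 40,500 = 14.0933 ‰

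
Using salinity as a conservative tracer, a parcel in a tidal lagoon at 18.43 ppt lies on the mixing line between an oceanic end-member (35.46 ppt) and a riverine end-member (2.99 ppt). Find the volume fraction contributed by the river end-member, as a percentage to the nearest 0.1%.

Let f be the freshwater fraction. Salt balance per unit volume:
f×2.99 + (1−f)×35.46 = 18.43
f = (35.46 − 18.43) / (35.46 − 2.99) = 17.03/32.47 = 0.5245

52.4%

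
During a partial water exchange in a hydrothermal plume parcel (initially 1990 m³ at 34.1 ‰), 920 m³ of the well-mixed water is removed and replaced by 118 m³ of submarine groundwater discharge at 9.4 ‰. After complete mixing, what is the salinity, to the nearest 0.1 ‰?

31.6 ‰

Remaining after removal: 1,070 m³ at 34.1 ‰ (salt = 36,487)
After addition: salt = 36,487 + 118×9.4 = 37,596.2; volume = 1,188 m³
S = 37,596.2 / 1,188 = 31.6466 ‰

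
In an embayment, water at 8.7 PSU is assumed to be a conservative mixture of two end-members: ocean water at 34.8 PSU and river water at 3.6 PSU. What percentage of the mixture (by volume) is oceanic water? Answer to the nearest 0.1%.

16.3%

Let g be the oceanic fraction. Salt balance per unit volume:
g×34.8 + (1−g)×3.6 = 8.7
g = (8.7 − 3.6) / (34.8 − 3.6) = 5.1/31.2 = 0.1635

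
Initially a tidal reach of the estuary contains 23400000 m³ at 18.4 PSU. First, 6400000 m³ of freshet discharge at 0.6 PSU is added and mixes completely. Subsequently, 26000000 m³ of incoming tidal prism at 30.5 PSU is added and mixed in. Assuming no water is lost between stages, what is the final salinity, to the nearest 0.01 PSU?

Mass of salt is conserved:
Initial salt = 23,400,000×18.4 = 430,560,000
After stage 1: salt = 430,560,000 + 6,400,000×0.6 = 434,400,000; volume = 29,800,000 m³; S = 14.577 PSU
After stage 2: salt = 434,400,000 + 26,000,000×30.5 = 1,227,400,000; volume = 55,800,000 m³
S = 1,227,400,000 / 55,800,000 = 21.9964 PSU

22.00 PSU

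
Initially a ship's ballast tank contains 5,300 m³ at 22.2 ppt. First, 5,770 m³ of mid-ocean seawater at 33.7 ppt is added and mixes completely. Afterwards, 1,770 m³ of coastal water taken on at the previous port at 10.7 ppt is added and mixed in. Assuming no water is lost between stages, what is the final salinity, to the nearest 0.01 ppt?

25.78 ppt

Weighted by volume,
Initial salt = 5,300×22.2 = 117,660
After stage 1: salt = 117,660 + 5,770×33.7 = 312,109; volume = 11,070 m³; S = 28.194 ppt
After stage 2: salt = 312,109 + 1,770×10.7 = 331,048; volume = 12,840 m³
S = 331,048 / 12,840 = 25.7826 ppt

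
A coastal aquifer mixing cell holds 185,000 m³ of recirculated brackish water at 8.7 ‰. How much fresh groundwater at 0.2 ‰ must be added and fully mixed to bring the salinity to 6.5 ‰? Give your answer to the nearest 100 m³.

64600 m³

Salt balance: 185,000×8.7 + V×0.2 = (185,000+V)×6.5
1,609,500 + 0.2V = 1,202,500 + 6.5V
407,000 = 6.3V
V = 64,603.17 m³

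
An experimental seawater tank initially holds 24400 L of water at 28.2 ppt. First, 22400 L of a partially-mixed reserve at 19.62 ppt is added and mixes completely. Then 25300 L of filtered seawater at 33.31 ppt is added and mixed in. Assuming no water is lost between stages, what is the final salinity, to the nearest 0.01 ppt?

By conservation of dissolved salt,
Initial salt = 24,400×28.2 = 688,080
After stage 1: salt = 688,080 + 22,400×19.62 = 1,127,568; volume = 46,800 L; S = 24.093 ppt
After stage 2: salt = 1,127,568 + 25,300×33.31 = 1,970,311; volume = 72,100 L
S = 1,970,311 / 72,100 = 27.3275 ppt

27.33 ppt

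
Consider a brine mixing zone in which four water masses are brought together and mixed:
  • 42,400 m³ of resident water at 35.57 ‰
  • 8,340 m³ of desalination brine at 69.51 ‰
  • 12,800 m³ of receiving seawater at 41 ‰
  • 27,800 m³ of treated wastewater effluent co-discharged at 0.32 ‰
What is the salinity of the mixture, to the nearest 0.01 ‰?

28.70 ‰

Mass of salt is conserved:
salt = 42,400×35.57 + 8,340×69.51 + 12,800×41 + 27,800×0.32 = 1,508,168 + 579,713.4 + 524,800 + 8,896 = 2,621,577.4
volume = 42,400 + 8,340 + 12,800 + 27,800 = 91,340 m³
S = 2,621,577.4 / 91,340 = 28.7013 ‰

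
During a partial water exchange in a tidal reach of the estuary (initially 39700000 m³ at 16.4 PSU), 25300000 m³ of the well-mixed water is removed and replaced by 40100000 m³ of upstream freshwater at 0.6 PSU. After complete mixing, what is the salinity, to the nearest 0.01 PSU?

Remaining after removal: 14,400,000 m³ at 16.4 PSU (salt = 236,160,000)
After addition: salt = 236,160,000 + 40,100,000×0.6 = 260,220,000; volume = 54,500,000 m³
S = 260,220,000 / 54,500,000 = 4.7747 PSU

4.77 PSU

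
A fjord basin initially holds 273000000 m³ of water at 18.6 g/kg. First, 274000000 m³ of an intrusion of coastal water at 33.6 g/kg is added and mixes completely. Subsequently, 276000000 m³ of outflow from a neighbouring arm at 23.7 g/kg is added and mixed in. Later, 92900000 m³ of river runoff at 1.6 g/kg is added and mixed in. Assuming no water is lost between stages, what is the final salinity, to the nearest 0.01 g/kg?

Weighted by volume,
Initial salt = 273,000,000×18.6 = 5,077,800,000
After stage 1: salt = 5,077,800,000 + 274,000,000×33.6 = 14,284,200,000; volume = 547,000,000 m³; S = 26.114 g/kg
After stage 2: salt = 14,284,200,000 + 276,000,000×23.7 = 20,825,400,000; volume = 823,000,000 m³; S = 25.304 g/kg
After stage 3: salt = 20,825,400,000 + 92,900,000×1.6 = 20,974,040,000; volume = 915,900,000 m³
S = 20,974,040,000 / 915,900,000 = 22.8999 g/kg

22.90 g/kg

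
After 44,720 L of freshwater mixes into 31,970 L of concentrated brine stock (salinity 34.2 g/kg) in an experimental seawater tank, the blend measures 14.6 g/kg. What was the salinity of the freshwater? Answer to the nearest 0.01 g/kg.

0.59 g/kg

Salt balance: 31,970×34.2 + 44,720×S = 76,690×14.6
1,093,374 + 44,720·S = 1,119,674
S = (1,119,674 − 1,093,374) / 44,720 = 0.5881 g/kg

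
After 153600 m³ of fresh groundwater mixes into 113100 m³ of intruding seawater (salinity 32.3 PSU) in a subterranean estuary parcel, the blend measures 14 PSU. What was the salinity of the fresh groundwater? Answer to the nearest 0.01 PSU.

Salt balance: 113,100×32.3 + 153,600×S = 266,700×14
3,653,130 + 153,600·S = 3,733,800
S = (3,733,800 − 3,653,130) / 153,600 = 0.5252 PSU

0.53 PSU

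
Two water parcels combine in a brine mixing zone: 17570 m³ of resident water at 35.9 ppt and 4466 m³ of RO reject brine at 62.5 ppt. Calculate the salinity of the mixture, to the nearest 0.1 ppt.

41.3 ppt

Salt balance:
salt = 17,570×35.9 + 4,466×62.5 = 630,763 + 279,125 = 909,888
volume = 17,570 + 4,466 = 22,036 m³
S = 909,888 / 22,036 = 41.291 ppt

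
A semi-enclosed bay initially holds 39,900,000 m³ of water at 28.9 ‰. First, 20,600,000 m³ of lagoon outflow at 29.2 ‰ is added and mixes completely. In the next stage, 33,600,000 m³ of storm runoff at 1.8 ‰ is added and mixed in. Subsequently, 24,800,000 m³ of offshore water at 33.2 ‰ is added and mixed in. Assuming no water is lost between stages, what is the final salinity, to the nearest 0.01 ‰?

Conserving salt mass:
Initial salt = 39,900,000×28.9 = 1,153,110,000
After stage 1: salt = 1,153,110,000 + 20,600,000×29.2 = 1,754,630,000; volume = 60,500,000 m³; S = 29.002 ‰
After stage 2: salt = 1,754,630,000 + 33,600,000×1.8 = 1,815,110,000; volume = 94,100,000 m³; S = 19.289 ‰
After stage 3: salt = 1,815,110,000 + 24,800,000×33.2 = 2,638,470,000; volume = 118,900,000 m³
S = 2,638,470,000 / 118,900,000 = 22.1907 ‰

22.19 ‰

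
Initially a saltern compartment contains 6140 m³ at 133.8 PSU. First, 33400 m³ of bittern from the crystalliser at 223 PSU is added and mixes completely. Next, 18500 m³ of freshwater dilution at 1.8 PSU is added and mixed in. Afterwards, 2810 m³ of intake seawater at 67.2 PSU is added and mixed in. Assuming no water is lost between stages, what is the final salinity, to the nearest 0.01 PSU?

By conservation of dissolved salt,
Initial salt = 6,140×133.8 = 821,532
After stage 1: salt = 821,532 + 33,400×223 = 8,269,732; volume = 39,540 m³; S = 209.149 PSU
After stage 2: salt = 8,269,732 + 18,500×1.8 = 8,303,032; volume = 58,040 m³; S = 143.057 PSU
After stage 3: salt = 8,303,032 + 2,810×67.2 = 8,491,864; volume = 60,850 m³
S = 8,491,864 / 60,850 = 139.5541 PSU

139.55 PSU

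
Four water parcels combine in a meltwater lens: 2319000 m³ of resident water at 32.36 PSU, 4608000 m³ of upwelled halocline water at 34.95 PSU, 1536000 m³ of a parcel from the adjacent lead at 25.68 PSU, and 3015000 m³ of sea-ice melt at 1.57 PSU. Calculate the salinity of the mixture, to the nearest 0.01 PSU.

24.42 PSU

Mass of salt is conserved:
salt = 2,319,000×32.36 + 4,608,000×34.95 + 1,536,000×25.68 + 3,015,000×1.57 = 75,042,840 + 161,049,600 + 39,444,480 + 4,733,550 = 280,270,470
volume = 2,319,000 + 4,608,000 + 1,536,000 + 3,015,000 = 11,478,000 m³
S = 280,270,470 / 11,478,000 = 24.4181 PSU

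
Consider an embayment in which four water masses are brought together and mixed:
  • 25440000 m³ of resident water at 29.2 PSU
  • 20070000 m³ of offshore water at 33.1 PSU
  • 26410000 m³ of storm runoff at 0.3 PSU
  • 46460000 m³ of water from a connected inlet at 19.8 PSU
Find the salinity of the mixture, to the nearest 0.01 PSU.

19.72 PSU

Conserving salt mass:
salt = 25,440,000×29.2 + 20,070,000×33.1 + 26,410,000×0.3 + 46,460,000×19.8 = 742,848,000 + 664,317,000 + 7,923,000 + 919,908,000 = 2,334,996,000
volume = 25,440,000 + 20,070,000 + 26,410,000 + 46,460,000 = 118,380,000 m³
S = 2,334,996,000 / 118,380,000 = 19.7246 PSU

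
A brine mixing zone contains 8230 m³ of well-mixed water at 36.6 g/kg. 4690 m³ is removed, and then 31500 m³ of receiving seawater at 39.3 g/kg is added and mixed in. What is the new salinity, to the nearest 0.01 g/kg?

Remaining after removal: 3,540 m³ at 36.6 g/kg (salt = 129,564)
After addition: salt = 129,564 + 31,500×39.3 = 1,367,514; volume = 35,040 m³
S = 1,367,514 / 35,040 = 39.0272 g/kg

39.03 g/kg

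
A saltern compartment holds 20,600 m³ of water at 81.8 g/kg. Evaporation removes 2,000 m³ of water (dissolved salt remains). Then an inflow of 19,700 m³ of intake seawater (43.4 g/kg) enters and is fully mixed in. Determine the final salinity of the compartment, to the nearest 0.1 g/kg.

66.3 g/kg

After evaporation: salt = 20,600×81.8 = 1,685,080; volume = 20,600 − 2,000 = 18,600 m³
After mixing: salt = 1,685,080 + 19,700×43.4 = 2,540,060; volume = 18,600 + 19,700 = 38,300 m³
S = 2,540,060 / 38,300 = 66.3201 g/kg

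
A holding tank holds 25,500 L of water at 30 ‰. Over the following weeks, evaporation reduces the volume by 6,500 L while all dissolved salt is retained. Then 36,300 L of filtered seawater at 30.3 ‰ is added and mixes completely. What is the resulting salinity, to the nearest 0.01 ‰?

33.72 ‰

After evaporation: salt = 25,500×30 = 765,000; volume = 25,500 − 6,500 = 19,000 L
After mixing: salt = 765,000 + 36,300×30.3 = 1,864,890; volume = 19,000 + 36,300 = 55,300 L
S = 1,864,890 / 55,300 = 33.7231 ‰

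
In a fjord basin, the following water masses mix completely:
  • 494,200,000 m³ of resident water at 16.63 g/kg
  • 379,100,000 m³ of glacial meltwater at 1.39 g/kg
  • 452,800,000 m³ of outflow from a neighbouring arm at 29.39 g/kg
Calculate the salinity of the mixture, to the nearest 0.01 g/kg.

Conserving salt mass:
salt = 494,200,000×16.63 + 379,100,000×1.39 + 452,800,000×29.39 = 8,218,546,000 + 526,949,000 + 13,307,792,000 = 22,053,287,000
volume = 494,200,000 + 379,100,000 + 452,800,000 = 1,326,100,000 m³
S = 22,053,287,000 / 1,326,100,000 = 16.6302 g/kg

16.63 g/kg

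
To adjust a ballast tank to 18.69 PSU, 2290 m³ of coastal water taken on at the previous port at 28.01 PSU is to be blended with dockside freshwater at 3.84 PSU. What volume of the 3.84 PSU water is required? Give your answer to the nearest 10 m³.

1440 m³

Salt balance: 2,290×28.01 + V×3.84 = (2,290+V)×18.69
64,142.9 + 3.84V = 42,800.1 + 18.69V
21,342.8 = 14.85V
V = 1,437.23 m³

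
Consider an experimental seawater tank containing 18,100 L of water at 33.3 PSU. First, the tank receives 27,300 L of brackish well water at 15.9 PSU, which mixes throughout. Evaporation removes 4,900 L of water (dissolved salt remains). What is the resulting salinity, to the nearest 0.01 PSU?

After mixing: salt = 18,100×33.3 + 27,300×15.9 = 1,036,800; volume = 45,400 L
After evaporation: salt unchanged = 1,036,800; volume = 45,400 − 4,900 = 40,500 L
S = 1,036,800 / 40,500 = 25.6 PSU

25.60 PSU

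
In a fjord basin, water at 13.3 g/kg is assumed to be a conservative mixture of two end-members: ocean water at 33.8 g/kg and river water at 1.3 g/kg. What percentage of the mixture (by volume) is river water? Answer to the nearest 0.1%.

Let f be the freshwater fraction. Salt balance per unit volume:
f×1.3 + (1−f)×33.8 = 13.3
f = (33.8 − 13.3) / (33.8 − 1.3) = 20.5/32.5 = 0.6308

63.1%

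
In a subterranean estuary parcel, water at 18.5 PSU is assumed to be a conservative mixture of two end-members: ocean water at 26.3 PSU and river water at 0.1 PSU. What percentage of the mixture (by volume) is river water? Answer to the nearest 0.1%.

29.8%

Let f be the freshwater fraction. Salt balance per unit volume:
f×0.1 + (1−f)×26.3 = 18.5
f = (26.3 − 18.5) / (26.3 − 0.1) = 7.8/26.2 = 0.2977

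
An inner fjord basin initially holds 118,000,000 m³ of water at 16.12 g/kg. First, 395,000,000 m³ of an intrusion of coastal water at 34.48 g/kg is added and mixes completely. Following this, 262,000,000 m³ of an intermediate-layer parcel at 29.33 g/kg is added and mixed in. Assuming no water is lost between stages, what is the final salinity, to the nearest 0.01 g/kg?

29.94 g/kg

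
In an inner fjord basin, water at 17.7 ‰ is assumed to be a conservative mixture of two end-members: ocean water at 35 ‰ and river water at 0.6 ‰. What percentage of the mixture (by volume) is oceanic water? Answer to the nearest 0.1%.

Let g be the oceanic fraction. Salt balance per unit volume:
g×35 + (1−g)×0.6 = 17.7
g = (17.7 − 0.6) / (35 − 0.6) = 17.1/34.4 = 0.4971

49.7%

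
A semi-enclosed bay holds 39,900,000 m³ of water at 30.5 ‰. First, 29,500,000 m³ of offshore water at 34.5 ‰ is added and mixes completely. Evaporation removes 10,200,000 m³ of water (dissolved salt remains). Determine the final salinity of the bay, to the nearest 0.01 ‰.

After mixing: salt = 39,900,000×30.5 + 29,500,000×34.5 = 2,234,700,000; volume = 69,400,000 m³
After evaporation: salt unchanged = 2,234,700,000; volume = 69,400,000 − 10,200,000 = 59,200,000 m³
S = 2,234,700,000 / 59,200,000 = 37.7483 ‰

37.75 ‰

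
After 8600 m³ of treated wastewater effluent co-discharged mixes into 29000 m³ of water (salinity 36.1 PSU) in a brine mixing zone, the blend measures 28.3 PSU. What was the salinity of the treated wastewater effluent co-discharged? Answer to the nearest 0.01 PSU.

2.00 PSU

Salt balance: 29,000×36.1 + 8,600×S = 37,600×28.3
1,046,900 + 8,600·S = 1,064,080
S = (1,064,080 − 1,046,900) / 8,600 = 1.9977 PSU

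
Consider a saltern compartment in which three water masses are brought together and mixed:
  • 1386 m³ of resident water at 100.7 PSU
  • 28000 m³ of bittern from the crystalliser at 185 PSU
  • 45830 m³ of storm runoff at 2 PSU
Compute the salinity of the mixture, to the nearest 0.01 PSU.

Conserving salt mass:
salt = 1,386×100.7 + 28,000×185 + 45,830×2 = 139,570.2 + 5,180,000 + 91,660 = 5,411,230.2
volume = 1,386 + 28,000 + 45,830 = 75,216 m³
S = 5,411,230.2 / 75,216 = 71.9425 PSU

71.94 PSU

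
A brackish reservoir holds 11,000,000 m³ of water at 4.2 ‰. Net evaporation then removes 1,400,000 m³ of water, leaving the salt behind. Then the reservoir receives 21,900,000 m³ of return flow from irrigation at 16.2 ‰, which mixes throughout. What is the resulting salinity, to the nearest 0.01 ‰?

12.73 ‰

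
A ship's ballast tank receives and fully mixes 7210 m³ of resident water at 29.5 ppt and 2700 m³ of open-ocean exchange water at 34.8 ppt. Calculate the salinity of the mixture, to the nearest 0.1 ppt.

30.9 ppt

Total salt / total volume:
salt = 7,210×29.5 + 2,700×34.8 = 212,695 + 93,960 = 306,655
volume = 7,210 + 2,700 = 9,910 m³
S = 306,655 / 9,910 = 30.944 ppt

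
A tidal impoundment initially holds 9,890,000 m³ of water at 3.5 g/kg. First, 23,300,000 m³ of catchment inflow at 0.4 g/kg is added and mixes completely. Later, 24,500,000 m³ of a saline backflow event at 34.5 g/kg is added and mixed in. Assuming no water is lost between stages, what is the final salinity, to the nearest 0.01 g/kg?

15.41 g/kg

Total salt / total volume:
Initial salt = 9,890,000×3.5 = 34,615,000
After stage 1: salt = 34,615,000 + 23,300,000×0.4 = 43,935,000; volume = 33,190,000 m³; S = 1.324 g/kg
After stage 2: salt = 43,935,000 + 24,500,000×34.5 = 889,185,000; volume = 57,690,000 m³
S = 889,185,000 / 57,690,000 = 15.4132 g/kg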